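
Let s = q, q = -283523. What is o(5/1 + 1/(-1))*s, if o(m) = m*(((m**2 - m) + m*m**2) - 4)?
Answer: -81654624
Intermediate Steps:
o(m) = m*(-4 + m**2 + m**3 - m) (o(m) = m*(((m**2 - m) + m**3) - 4) = m*((m**2 + m**3 - m) - 4) = m*(-4 + m**2 + m**3 - m))
s = -283523
o(5/1 + 1/(-1))*s = ((5/1 + 1/(-1))*(-4 + (5/1 + 1/(-1))**2 + (5/1 + 1/(-1))**3 - (5/1 + 1/(-1))))*(-283523) = ((5*1 + 1*(-1))*(-4 + (5*1 + 1*(-1))**2 + (5*1 + 1*(-1))**3 - (5*1 + 1*(-1))))*(-283523) = ((5 - 1)*(-4 + (5 - 1)**2 + (5 - 1)**3 - (5 - 1)))*(-283523) = (4*(-4 + 4**2 + 4**3 - 1*4))*(-283523) = (4*(-4 + 16 + 64 - 4))*(-283523) = (4*72)*(-283523) = 288*(-283523) = -81654624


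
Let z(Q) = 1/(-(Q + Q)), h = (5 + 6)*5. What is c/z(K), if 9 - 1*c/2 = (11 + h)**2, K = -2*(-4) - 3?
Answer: 86940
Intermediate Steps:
h = 55 (h = 11*5 = 55)
K = 5 (K = 8 - 3 = 5)
z(Q) = -1/(2*Q) (z(Q) = 1/(-2*Q) = -1/(2*Q))
c = -8694 (c = 18 - 2*(11 + 55)**2 = 18 - 2*66**2 = 18 - 2*4356 = 18 - 8712 = -8694)
c/z(K) = -8694/((-1/2/5)) = -8694/((-1/2*1/5)) = -8694/(-1/10) = -8694*(-10) = 86940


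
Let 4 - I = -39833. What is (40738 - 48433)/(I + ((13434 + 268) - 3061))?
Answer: -2565/16826 ≈ -0.15244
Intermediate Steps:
I = 39837 (I = 4 - 1*(-39833) = 4 + 39833 = 39837)
(40738 - 48433)/(I + ((13434 + 268) - 3061)) = (40738 - 48433)/(39837 + ((13434 + 268) - 3061)) = -7695/(39837 + (13702 - 3061)) = -7695/(39837 + 10641) = -7695/50478 = -7695*1/50478 = -2565/16826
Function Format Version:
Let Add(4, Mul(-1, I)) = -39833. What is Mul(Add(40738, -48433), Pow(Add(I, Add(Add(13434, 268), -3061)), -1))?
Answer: Rational(-2565, 16826) ≈ -0.15244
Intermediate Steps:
I = 39837 (I = Add(4, Mul(-1, -39833)) = Add(4, 39833) = 39837)
Mul(Add(40738, -48433), Pow(Add(I, Add(Add(13434, 268), -3061)), -1)) = Mul(Add(40738, -48433), Pow(Add(39837, Add(Add(13434, 268), -3061)), -1)) = Mul(-7695, Pow(Add(39837, Add(13702, -3061)), -1)) = Mul(-7695, Pow(Add(39837, 10641), -1)) = Mul(-7695, Pow(50478, -1)) = Mul(-7695, Rational(1, 50478)) = Rational(-2565, 16826)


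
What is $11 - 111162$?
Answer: $-111151$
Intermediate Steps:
$11 - 111162 = -111151$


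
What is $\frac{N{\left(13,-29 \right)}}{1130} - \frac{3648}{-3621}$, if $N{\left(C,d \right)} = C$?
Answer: $\frac{1389771}{1363910} \approx 1.019$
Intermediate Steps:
$\frac{N{\left(13,-29 \right)}}{1130} - \frac{3648}{-3621} = \frac{13}{1130} - \frac{3648}{-3621} = 13 \cdot \frac{1}{1130} - - \frac{1216}{1207} = \frac{13}{1130} + \frac{1216}{1207} = \frac{1389771}{1363910}$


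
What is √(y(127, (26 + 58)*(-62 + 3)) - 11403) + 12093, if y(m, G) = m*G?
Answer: 12093 + I*√640815 ≈ 12093.0 + 800.51*I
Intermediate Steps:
y(m, G) = G*m
√(y(127, (26 + 58)*(-62 + 3)) - 11403) + 12093 = √(((26 + 58)*(-62 + 3))*127 - 11403) + 12093 = √((84*(-59))*127 - 11403) + 12093 = √(-4956*127 - 11403) + 12093 = √(-629412 - 11403) + 12093 = √(-640815) + 12093 = I*√640815 + 12093 = 12093 + I*√640815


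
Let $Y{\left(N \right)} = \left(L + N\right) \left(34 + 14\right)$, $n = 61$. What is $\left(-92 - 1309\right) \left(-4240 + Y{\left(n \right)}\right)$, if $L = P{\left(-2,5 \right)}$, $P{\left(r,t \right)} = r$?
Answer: $1972608$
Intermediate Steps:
$L = -2$
$Y{\left(N \right)} = -96 + 48 N$ ($Y{\left(N \right)} = \left(-2 + N\right) \left(34 + 14\right) = \left(-2 + N\right) 48 = -96 + 48 N$)
$\left(-92 - 1309\right) \left(-4240 + Y{\left(n \right)}\right) = \left(-92 - 1309\right) \left(-4240 + \left(-96 + 48 \cdot 61\right)\right) = - 1401 \left(-4240 + \left(-96 + 2928\right)\right) = - 1401 \left(-4240 + 2832\right) = \left(-1401\right) \left(-1408\right) = 1972608$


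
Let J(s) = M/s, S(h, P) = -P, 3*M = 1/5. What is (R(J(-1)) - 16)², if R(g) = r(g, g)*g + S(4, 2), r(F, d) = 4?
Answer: 75076/225 ≈ 333.67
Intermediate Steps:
M = 1/15 (M = (⅓)/5 = (⅓)*(⅕) = 1/15 ≈ 0.066667)
J(s) = 1/(15*s)
R(g) = -2 + 4*g (R(g) = 4*g - 1*2 = 4*g - 2 = -2 + 4*g)
(R(J(-1)) - 16)² = ((-2 + 4*((1/15)/(-1))) - 16)² = ((-2 + 4*((1/15)*(-1))) - 16)² = ((-2 + 4*(-1/15)) - 16)² = ((-2 - 4/15) - 16)² = (-34/15 - 16)² = (-274/15)² = 75076/225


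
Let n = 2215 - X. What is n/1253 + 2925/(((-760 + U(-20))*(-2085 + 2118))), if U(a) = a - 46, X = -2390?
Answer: 5802765/1626394 ≈ 3.5679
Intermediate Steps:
U(a) = -46 + a
n = 4605 (n = 2215 - 1*(-2390) = 2215 + 2390 = 4605)
n/1253 + 2925/(((-760 + U(-20))*(-2085 + 2118))) = 4605/1253 + 2925/(((-760 + (-46 - 20))*(-2085 + 2118))) = 4605*(1/1253) + 2925/(((-760 - 66)*33)) = 4605/1253 + 2925/((-826*33)) = 4605/1253 + 2925/(-27258) = 4605/1253 + 2925*(-1/27258) = 4605/1253 - 975/9086 = 5802765/1626394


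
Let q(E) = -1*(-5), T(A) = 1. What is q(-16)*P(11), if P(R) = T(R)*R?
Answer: 55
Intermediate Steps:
P(R) = R (P(R) = 1*R = R)
q(E) = 5
q(-16)*P(11) = 5*11 = 55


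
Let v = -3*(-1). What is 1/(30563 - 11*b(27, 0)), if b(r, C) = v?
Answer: 1/30530 ≈ 3.2755e-5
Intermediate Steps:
v = 3
b(r, C) = 3
1/(30563 - 11*b(27, 0)) = 1/(30563 - 11*3) = 1/(30563 - 33) = 1/30530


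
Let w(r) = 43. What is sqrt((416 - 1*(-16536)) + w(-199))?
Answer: sqrt(16995) ≈ 130.36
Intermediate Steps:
sqrt((416 - 1*(-16536)) + w(-199)) = sqrt((416 - 1*(-16536)) + 43) = sqrt((416 + 16536) + 43) = sqrt(16952 + 43) = sqrt(16995)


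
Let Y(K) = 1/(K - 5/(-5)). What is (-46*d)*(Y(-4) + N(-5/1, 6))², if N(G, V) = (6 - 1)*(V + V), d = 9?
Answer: -1473886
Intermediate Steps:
N(G, V) = 10*V (N(G, V) = 5*(2*V) = 10*V)
Y(K) = 1/(1 + K) (Y(K) = 1/(K - 5*(-⅕)) = 1/(K + 1) = 1/(1 + K))
(-46*d)*(Y(-4) + N(-5/1, 6))² = (-46*9)*(1/(1 - 4) + 10*6)² = -414*(1/(-3) + 60)² = -414*(-⅓ + 60)² = -414*(179/3)² = -414*32041/9 = -1473886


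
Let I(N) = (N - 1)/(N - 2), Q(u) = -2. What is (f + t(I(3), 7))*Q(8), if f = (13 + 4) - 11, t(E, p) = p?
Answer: -26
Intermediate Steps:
I(N) = (-1 + N)/(-2 + N)
f = 6 (f = 17 - 11 = 6)
(f + t(I(3), 7))*Q(8) = (6 + 7)*(-2) = 13*(-2) = -26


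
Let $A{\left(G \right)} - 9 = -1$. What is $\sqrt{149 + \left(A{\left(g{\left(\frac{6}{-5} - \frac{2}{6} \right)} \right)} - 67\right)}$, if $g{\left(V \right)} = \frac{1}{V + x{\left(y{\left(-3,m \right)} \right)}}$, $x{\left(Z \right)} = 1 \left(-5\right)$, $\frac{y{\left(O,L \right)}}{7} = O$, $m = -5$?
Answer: $3 \sqrt{10} \approx 9.4868$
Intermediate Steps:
$y{\left(O,L \right)} = 7 O$
$x{\left(Z \right)} = -5$
$g{\left(V \right)} = \frac{1}{-5 + V}$ ($g{\left(V \right)} = \frac{1}{V - 5} = \frac{1}{-5 + V}$)
$A{\left(G \right)} = 8$ ($A{\left(G \right)} = 9 - 1 = 8$)
$\sqrt{149 + \left(A{\left(g{\left(\frac{6}{-5} - \frac{2}{6} \right)} \right)} - 67\right)} = \sqrt{149 + \left(8 - 67\right)} = \sqrt{149 - 59} = \sqrt{90} = 3 \sqrt{10}$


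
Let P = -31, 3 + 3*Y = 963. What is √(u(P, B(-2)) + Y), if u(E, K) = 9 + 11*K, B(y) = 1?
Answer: 2*√85 ≈ 18.439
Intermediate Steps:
Y = 320 (Y = -1 + (⅓)*963 = -1 + 321 = 320)
√(u(P, B(-2)) + Y) = √((9 + 11*1) + 320) = √((9 + 11) + 320) = √(20 + 320) = √340 = 2*√85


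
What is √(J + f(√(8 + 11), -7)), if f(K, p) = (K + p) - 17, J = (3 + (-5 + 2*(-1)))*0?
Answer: √(-24 + √19) ≈ 4.4318*I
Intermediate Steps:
J = 0 (J = (3 + (-5 - 2))*0 = (3 - 7)*0 = -4*0 = 0)
f(K, p) = -17 + K + p
√(J + f(√(8 + 11), -7)) = √(0 + (-17 + √(8 + 11) - 7)) = √(0 + (-17 + √19 - 7)) = √(0 + (-24 + √19)) = √(-24 + √19)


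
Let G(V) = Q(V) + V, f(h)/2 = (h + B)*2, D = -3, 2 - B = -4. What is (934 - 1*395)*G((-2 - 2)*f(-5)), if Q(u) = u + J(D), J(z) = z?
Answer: -18865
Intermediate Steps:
B = 6 (B = 2 - 1*(-4) = 2 + 4 = 6)
f(h) = 24 + 4*h (f(h) = 2*((h + 6)*2) = 2*((6 + h)*2) = 2*(12 + 2*h) = 24 + 4*h)
Q(u) = -3 + u (Q(u) = u - 3 = -3 + u)
G(V) = -3 + 2*V (G(V) = (-3 + V) + V = -3 + 2*V)
(934 - 1*395)*G((-2 - 2)*f(-5)) = (934 - 1*395)*(-3 + 2*((-2 - 2)*(24 + 4*(-5)))) = (934 - 395)*(-3 + 2*(-4*(24 - 20))) = 539*(-3 + 2*(-4*4)) = 539*(-3 + 2*(-16)) = 539*(-3 - 32) = 539*(-35) = -18865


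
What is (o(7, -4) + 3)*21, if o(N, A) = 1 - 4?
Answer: 0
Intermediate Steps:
o(N, A) = -3
(o(7, -4) + 3)*21 = (-3 + 3)*21 = 0*21 = 0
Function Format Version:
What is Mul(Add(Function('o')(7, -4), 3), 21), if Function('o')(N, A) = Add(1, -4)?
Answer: 0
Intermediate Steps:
Function('o')(N, A) = -3
Mul(Add(Function('o')(7, -4), 3), 21) = Mul(Add(-3, 3), 21) = Mul(0, 21) = 0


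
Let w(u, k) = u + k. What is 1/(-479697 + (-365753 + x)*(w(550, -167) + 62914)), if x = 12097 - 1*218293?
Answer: -1/36203135550 ≈ -2.7622e-11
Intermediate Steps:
x = -206196 (x = 12097 - 218293 = -206196)
w(u, k) = k + u
1/(-479697 + (-365753 + x)*(w(550, -167) + 62914)) = 1/(-479697 + (-365753 - 206196)*((-167 + 550) + 62914)) = 1/(-479697 - 571949*(383 + 62914)) = 1/(-479697 - 571949*63297) = 1/(-479697 - 36202655853) = 1/(-36203135550) = -1/36203135550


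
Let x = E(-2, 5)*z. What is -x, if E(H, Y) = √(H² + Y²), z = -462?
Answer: 462*√29 ≈ 2487.9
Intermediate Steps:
x = -462*√29 (x = √((-2)² + 5²)*(-462) = √(4 + 25)*(-462) = √29*(-462) = -462*√29 ≈ -2487.9)
-x = -(-462)*√29 = 462*√29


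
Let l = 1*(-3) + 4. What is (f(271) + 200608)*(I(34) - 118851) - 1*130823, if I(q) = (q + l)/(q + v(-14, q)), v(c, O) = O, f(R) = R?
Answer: -1623479427171/68 ≈ -2.3875e+10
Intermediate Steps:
l = 1 (l = -3 + 4 = 1)
I(q) = (1 + q)/(2*q) (I(q) = (q + 1)/(q + q) = (1 + q)/((2*q)) = (1 + q)*(1/(2*q)) = (1 + q)/(2*q))
(f(271) + 200608)*(I(34) - 118851) - 1*130823 = (271 + 200608)*((½)*(1 + 34)/34 - 118851) - 1*130823 = 200879*((½)*(1/34)*35 - 118851) - 130823 = 200879*(35/68 - 118851) - 130823 = 200879*(-8081833/68) - 130823 = -1623470531207/68 - 130823 = -1623479427171/68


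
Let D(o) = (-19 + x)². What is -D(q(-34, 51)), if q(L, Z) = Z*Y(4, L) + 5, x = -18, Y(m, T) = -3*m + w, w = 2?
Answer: -1369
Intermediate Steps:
Y(m, T) = 2 - 3*m (Y(m, T) = -3*m + 2 = 2 - 3*m)
q(L, Z) = 5 - 10*Z (q(L, Z) = Z*(2 - 3*4) + 5 = Z*(2 - 12) + 5 = Z*(-10) + 5 = -10*Z + 5 = 5 - 10*Z)
D(o) = 1369 (D(o) = (-19 - 18)² = (-37)² = 1369)
-D(q(-34, 51)) = -1*1369 = -1369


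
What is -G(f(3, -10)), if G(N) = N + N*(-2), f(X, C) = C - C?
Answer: 0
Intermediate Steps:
f(X, C) = 0
G(N) = -N (G(N) = N - 2*N = -N)
-G(f(3, -10)) = -(-1)*0 = -1*0 = 0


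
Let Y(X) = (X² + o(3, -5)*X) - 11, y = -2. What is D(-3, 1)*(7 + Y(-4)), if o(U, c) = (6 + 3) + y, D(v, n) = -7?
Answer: 112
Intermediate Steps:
o(U, c) = 7 (o(U, c) = (6 + 3) - 2 = 9 - 2 = 7)
Y(X) = -11 + X² + 7*X (Y(X) = (X² + 7*X) - 11 = -11 + X² + 7*X)
D(-3, 1)*(7 + Y(-4)) = -7*(7 + (-11 + (-4)² + 7*(-4))) = -7*(7 + (-11 + 16 - 28)) = -7*(7 - 23) = -7*(-16) = 112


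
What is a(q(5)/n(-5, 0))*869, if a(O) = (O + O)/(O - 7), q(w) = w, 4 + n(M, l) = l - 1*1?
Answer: 869/4 ≈ 217.25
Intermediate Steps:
n(M, l) = -5 + l (n(M, l) = -4 + (l - 1*1) = -4 + (l - 1) = -4 + (-1 + l) = -5 + l)
a(O) = 2*O/(-7 + O) (a(O) = (2*O)/(-7 + O) = 2*O/(-7 + O))
a(q(5)/n(-5, 0))*869 = (2*(5/(-5 + 0))/(-7 + 5/(-5 + 0)))*869 = (2*(5/(-5))/(-7 + 5/(-5)))*869 = (2*(5*(-1/5))/(-7 + 5*(-1/5)))*869 = (2*(-1)/(-7 - 1))*869 = (2*(-1)/(-8))*869 = (2*(-1)*(-1/8))*869 = (1/4)*869 = 869/4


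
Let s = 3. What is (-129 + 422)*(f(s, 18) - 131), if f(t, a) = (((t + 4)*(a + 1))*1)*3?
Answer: 78524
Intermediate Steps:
f(t, a) = 3*(1 + a)*(4 + t) (f(t, a) = (((4 + t)*(1 + a))*1)*3 = (((1 + a)*(4 + t))*1)*3 = ((1 + a)*(4 + t))*3 = 3*(1 + a)*(4 + t))
(-129 + 422)*(f(s, 18) - 131) = (-129 + 422)*((12 + 3*3 + 12*18 + 3*18*3) - 131) = 293*((12 + 9 + 216 + 162) - 131) = 293*(399 - 131) = 293*268 = 78524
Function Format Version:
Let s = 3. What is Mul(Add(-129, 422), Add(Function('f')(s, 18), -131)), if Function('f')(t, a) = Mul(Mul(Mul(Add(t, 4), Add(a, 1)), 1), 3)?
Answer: 78524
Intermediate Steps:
Function('f')(t, a) = Mul(3, Add(1, a), Add(4, t)) (Function('f')(t, a) = Mul(Mul(Mul(Add(4, t), Add(1, a)), 1), 3) = Mul(Mul(Mul(Add(1, a), Add(4, t)), 1), 3) = Mul(Mul(Add(1, a), Add(4, t)), 3) = Mul(3, Add(1, a), Add(4, t)))
Mul(Add(-129, 422), Add(Function('f')(s, 18), -131)) = Mul(Add(-129, 422), Add(Add(12, Mul(3, 3), Mul(12, 18), Mul(3, 18, 3)), -131)) = Mul(293, Add(Add(12, 9, 216, 162), -131)) = Mul(293, Add(399, -131)) = Mul(293, 268) = 78524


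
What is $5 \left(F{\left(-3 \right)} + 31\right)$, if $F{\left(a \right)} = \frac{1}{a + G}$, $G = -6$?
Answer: $\frac{1390}{9} \approx 154.44$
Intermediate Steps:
$F{\left(a \right)} = \frac{1}{-6 + a}$ ($F{\left(a \right)} = \frac{1}{a - 6} = \frac{1}{-6 + a}$)
$5 \left(F{\left(-3 \right)} + 31\right) = 5 \left(\frac{1}{-6 - 3} + 31\right) = 5 \left(\frac{1}{-9} + 31\right) = 5 \left(- \frac{1}{9} + 31\right) = 5 \cdot \frac{278}{9} = \frac{1390}{9}$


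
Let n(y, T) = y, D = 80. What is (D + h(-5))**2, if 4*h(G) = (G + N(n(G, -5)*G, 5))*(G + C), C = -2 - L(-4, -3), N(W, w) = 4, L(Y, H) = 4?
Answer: 109561/16 ≈ 6847.6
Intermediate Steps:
C = -6 (C = -2 - 1*4 = -2 - 4 = -6)
h(G) = (-6 + G)*(4 + G)/4 (h(G) = ((G + 4)*(G - 6))/4 = ((4 + G)*(-6 + G))/4 = ((-6 + G)*(4 + G))/4 = (-6 + G)*(4 + G)/4)
(D + h(-5))**2 = (80 + (-6 - 1/2*(-5) + (1/4)*(-5)**2))**2 = (80 + (-6 + 5/2 + (1/4)*25))**2 = (80 + (-6 + 5/2 + 25/4))**2 = (80 + 11/4)**2 = (331/4)**2 = 109561/16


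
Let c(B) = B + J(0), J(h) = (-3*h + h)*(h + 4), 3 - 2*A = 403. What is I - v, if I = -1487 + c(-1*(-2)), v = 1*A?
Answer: -1285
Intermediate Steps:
A = -200 (A = 3/2 - ½*403 = 3/2 - 403/2 = -200)
J(h) = -2*h*(4 + h) (J(h) = (-2*h)*(4 + h) = -2*h*(4 + h))
v = -200 (v = 1*(-200) = -200)
c(B) = B (c(B) = B - 2*0*(4 + 0) = B - 2*0*4 = B + 0 = B)
I = -1485 (I = -1487 - 1*(-2) = -1487 + 2 = -1485)
I - v = -1485 - 1*(-200) = -1485 + 200 = -1285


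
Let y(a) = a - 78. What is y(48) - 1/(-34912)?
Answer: -1047359/34912 ≈ -30.000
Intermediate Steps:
y(a) = -78 + a
y(48) - 1/(-34912) = (-78 + 48) - 1/(-34912) = -30 - 1*(-1/34912) = -30 + 1/34912 = -1047359/34912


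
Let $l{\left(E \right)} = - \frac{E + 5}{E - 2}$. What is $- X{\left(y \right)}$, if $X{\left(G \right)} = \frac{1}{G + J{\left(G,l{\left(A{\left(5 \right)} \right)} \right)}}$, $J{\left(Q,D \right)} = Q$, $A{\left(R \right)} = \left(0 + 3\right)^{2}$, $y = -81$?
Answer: $\frac{1}{162} \approx 0.0061728$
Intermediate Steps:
$A{\left(R \right)} = 9$ ($A{\left(R \right)} = 3^{2} = 9$)
$l{\left(E \right)} = - \frac{5 + E}{-2 + E}$
$X{\left(G \right)} = \frac{1}{2 G}$ ($X{\left(G \right)} = \frac{1}{G + G} = \frac{1}{2 G}$)
$- X{\left(y \right)} = - \frac{1}{2 \left(-81\right)} = - \frac{-1}{2 \cdot 81} = \left(-1\right) \left(- \frac{1}{162}\right) = \frac{1}{162}$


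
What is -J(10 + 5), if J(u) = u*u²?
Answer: -3375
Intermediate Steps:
J(u) = u³
-J(10 + 5) = -(10 + 5)³ = -1*15³ = -1*3375 = -3375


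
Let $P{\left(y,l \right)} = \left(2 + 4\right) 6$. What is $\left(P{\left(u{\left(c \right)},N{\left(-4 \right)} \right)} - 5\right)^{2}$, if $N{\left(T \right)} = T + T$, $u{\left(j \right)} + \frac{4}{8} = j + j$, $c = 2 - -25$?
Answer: $961$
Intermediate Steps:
$c = 27$ ($c = 2 + 25 = 27$)
$u{\left(j \right)} = - \frac{1}{2} + 2 j$ ($u{\left(j \right)} = - \frac{1}{2} + \left(j + j\right) = - \frac{1}{2} + 2 j$)
$N{\left(T \right)} = 2 T$
$P{\left(y,l \right)} = 36$ ($P{\left(y,l \right)} = 6 \cdot 6 = 36$)
$\left(P{\left(u{\left(c \right)},N{\left(-4 \right)} \right)} - 5\right)^{2} = \left(36 - 5\right)^{2} = 31^{2} = 961$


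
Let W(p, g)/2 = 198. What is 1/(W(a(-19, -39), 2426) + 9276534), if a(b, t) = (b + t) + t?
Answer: 1/9276930 ≈ 1.0779e-7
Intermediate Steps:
a(b, t) = b + 2*t
W(p, g) = 396 (W(p, g) = 2*198 = 396)
1/(W(a(-19, -39), 2426) + 9276534) = 1/(396 + 9276534) = 1/9276930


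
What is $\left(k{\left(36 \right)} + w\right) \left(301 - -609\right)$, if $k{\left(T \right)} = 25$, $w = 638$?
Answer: $603330$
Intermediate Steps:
$\left(k{\left(36 \right)} + w\right) \left(301 - -609\right) = \left(25 + 638\right) \left(301 - -609\right) = 663 \left(301 + 609\right) = 663 \cdot 910 = 603330$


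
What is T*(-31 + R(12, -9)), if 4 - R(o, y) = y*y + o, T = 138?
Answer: -16560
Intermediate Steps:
R(o, y) = 4 - o - y**2 (R(o, y) = 4 - (y*y + o) = 4 - (y**2 + o) = 4 - (o + y**2) = 4 + (-o - y**2) = 4 - o - y**2)
T*(-31 + R(12, -9)) = 138*(-31 + (4 - 1*12 - 1*(-9)**2)) = 138*(-31 + (4 - 12 - 1*81)) = 138*(-31 + (4 - 12 - 81)) = 138*(-31 - 89) = 138*(-120) = -16560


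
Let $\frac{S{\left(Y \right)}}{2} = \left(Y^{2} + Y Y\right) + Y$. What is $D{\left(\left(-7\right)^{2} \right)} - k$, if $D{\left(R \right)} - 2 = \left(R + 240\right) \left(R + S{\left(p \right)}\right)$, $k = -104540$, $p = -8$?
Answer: $188063$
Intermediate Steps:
$S{\left(Y \right)} = 2 Y + 4 Y^{2}$ ($S{\left(Y \right)} = 2 \left(\left(Y^{2} + Y Y\right) + Y\right) = 2 \left(\left(Y^{2} + Y^{2}\right) + Y\right) = 2 \left(2 Y^{2} + Y\right) = 2 \left(Y + 2 Y^{2}\right) = 2 Y + 4 Y^{2}$)
$D{\left(R \right)} = 2 + \left(240 + R\right)^{2}$ ($D{\left(R \right)} = 2 + \left(R + 240\right) \left(R + 2 \left(-8\right) \left(1 + 2 \left(-8\right)\right)\right) = 2 + \left(240 + R\right) \left(R + 2 \left(-8\right) \left(1 - 16\right)\right) = 2 + \left(240 + R\right) \left(R + 2 \left(-8\right) \left(-15\right)\right) = 2 + \left(240 + R\right) \left(R + 240\right) = 2 + \left(240 + R\right) \left(240 + R\right) = 2 + \left(240 + R\right)^{2}$)
$D{\left(\left(-7\right)^{2} \right)} - k = \left(57602 + \left(\left(-7\right)^{2}\right)^{2} + 480 \left(-7\right)^{2}\right) - -104540 = \left(57602 + 49^{2} + 480 \cdot 49\right) + 104540 = \left(57602 + 2401 + 23520\right) + 104540 = 83523 + 104540 = 188063$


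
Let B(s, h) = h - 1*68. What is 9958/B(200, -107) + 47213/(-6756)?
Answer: -75538523/1182300 ≈ -63.891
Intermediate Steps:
B(s, h) = -68 + h (B(s, h) = h - 68 = -68 + h)
9958/B(200, -107) + 47213/(-6756) = 9958/(-68 - 107) + 47213/(-6756) = 9958/(-175) + 47213*(-1/6756) = 9958*(-1/175) - 47213/6756 = -9958/175 - 47213/6756 = -75538523/1182300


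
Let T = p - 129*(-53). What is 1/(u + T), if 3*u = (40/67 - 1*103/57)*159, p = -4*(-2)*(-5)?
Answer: 3819/25712830 ≈ 0.00014852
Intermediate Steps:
p = -40 (p = 8*(-5) = -40)
u = -244913/3819 (u = ((40/67 - 1*103/57)*159)/3 = ((40*(1/67) - 103*1/57)*159)/3 = ((40/67 - 103/57)*159)/3 = (-4621/3819*159)/3 = (⅓)*(-244913/1273) = -244913/3819 ≈ -64.130)
T = 6797 (T = -40 - 129*(-53) = -40 + 6837 = 6797)
1/(u + T) = 1/(-244913/3819 + 6797) = 1/(25712830/3819) = 3819/25712830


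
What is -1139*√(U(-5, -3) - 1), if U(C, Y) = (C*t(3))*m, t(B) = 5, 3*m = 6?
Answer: -1139*I*√51 ≈ -8134.1*I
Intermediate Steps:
m = 2 (m = (⅓)*6 = 2)
U(C, Y) = 10*C (U(C, Y) = (C*5)*2 = (5*C)*2 = 10*C)
-1139*√(U(-5, -3) - 1) = -1139*√(10*(-5) - 1) = -1139*√(-50 - 1) = -1139*I*√51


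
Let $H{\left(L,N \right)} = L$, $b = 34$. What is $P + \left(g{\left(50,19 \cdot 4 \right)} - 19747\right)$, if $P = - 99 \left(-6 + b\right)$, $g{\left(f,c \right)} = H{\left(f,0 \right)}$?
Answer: $-22469$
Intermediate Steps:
$g{\left(f,c \right)} = f$
$P = -2772$ ($P = - 99 \left(-6 + 34\right) = \left(-99\right) 28 = -2772$)
$P + \left(g{\left(50,19 \cdot 4 \right)} - 19747\right) = -2772 + \left(50 - 19747\right) = -2772 - 19697 = -22469$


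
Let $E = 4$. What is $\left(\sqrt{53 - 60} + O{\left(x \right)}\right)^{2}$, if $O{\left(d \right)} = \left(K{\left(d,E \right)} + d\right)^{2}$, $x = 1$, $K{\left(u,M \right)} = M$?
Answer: $\left(25 + i \sqrt{7}\right)^{2} \approx 618.0 + 132.29 i$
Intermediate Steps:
$O{\left(d \right)} = \left(4 + d\right)^{2}$
$\left(\sqrt{53 - 60} + O{\left(x \right)}\right)^{2} = \left(\sqrt{53 - 60} + \left(4 + 1\right)^{2}\right)^{2} = \left(\sqrt{-7} + 5^{2}\right)^{2} = \left(i \sqrt{7} + 25\right)^{2} = \left(25 + i \sqrt{7}\right)^{2}$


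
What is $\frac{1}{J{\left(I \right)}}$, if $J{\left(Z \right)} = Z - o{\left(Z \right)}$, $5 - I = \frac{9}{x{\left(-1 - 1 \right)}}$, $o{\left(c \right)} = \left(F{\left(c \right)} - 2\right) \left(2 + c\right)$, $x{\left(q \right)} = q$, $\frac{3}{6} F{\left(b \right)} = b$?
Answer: $- \frac{1}{186} \approx -0.0053763$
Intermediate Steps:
$F{\left(b \right)} = 2 b$
$o{\left(c \right)} = \left(-2 + 2 c\right) \left(2 + c\right)$ ($o{\left(c \right)} = \left(2 c - 2\right) \left(2 + c\right) = \left(-2 + 2 c\right) \left(2 + c\right)$)
$I = \frac{19}{2}$ ($I = 5 - \frac{9}{-1 - 1} = 5 - \frac{9}{-2} = 5 - 9 \left(- \frac{1}{2}\right) = 5 - - \frac{9}{2} = 5 + \frac{9}{2} = \frac{19}{2} \approx 9.5$)
$J{\left(Z \right)} = 4 - Z - 2 Z^{2}$ ($J{\left(Z \right)} = Z - \left(-4 + 2 Z + 2 Z^{2}\right) = 4 - Z - 2 Z^{2}$)
$\frac{1}{J{\left(I \right)}} = \frac{1}{4 - \frac{19}{2} - 2 \left(\frac{19}{2}\right)^{2}} = \frac{1}{4 - \frac{19}{2} - \frac{361}{2}} = \frac{1}{-186} = - \frac{1}{186}$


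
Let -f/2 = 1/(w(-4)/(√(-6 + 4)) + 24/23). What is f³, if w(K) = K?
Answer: 12167*√2/(4*(7199*I + 9090*√2)) ≈ 0.25474 - 0.14266*I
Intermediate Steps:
f = -2/(24/23 + 2*I*√2) (f = -2/(-4/√(-6 + 4) + 24/23) = -2/(-4*(-I*√2/2) + 24*(1/23)) = -2/(-4*(-I*√2/2) + 24/23) = -2/(-(-2)*I*√2 + 24/23) = -2/(2*I*√2 + 24/23) = -2/(24/23 + 2*I*√2) ≈ -0.22962 + 0.6224*I)
f³ = (-23*√2/(12*√2 + 46*I))³ = -24334*√2/(12*√2 + 46*I)³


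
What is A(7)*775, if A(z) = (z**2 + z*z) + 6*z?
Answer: 108500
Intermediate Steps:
A(z) = 2*z**2 + 6*z (A(z) = (z**2 + z**2) + 6*z = 2*z**2 + 6*z)
A(7)*775 = (2*7*(3 + 7))*775 = (2*7*10)*775 = 140*775 = 108500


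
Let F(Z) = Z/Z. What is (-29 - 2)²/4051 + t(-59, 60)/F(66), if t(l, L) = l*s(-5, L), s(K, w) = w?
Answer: -14339579/4051 ≈ -3539.8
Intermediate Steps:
F(Z) = 1
t(l, L) = L*l (t(l, L) = l*L = L*l)
(-29 - 2)²/4051 + t(-59, 60)/F(66) = (-29 - 2)²/4051 + (60*(-59))/1 = (-31)²*(1/4051) - 3540*1 = 961*(1/4051) - 3540 = 961/4051 - 3540 = -14339579/4051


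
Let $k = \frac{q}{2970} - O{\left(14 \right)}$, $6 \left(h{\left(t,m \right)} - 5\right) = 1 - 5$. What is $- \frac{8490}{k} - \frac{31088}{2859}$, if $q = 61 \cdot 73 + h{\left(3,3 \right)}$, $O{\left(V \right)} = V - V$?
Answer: $- \frac{54171834209}{9557637} \approx -5667.9$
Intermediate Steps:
$O{\left(V \right)} = 0$
$h{\left(t,m \right)} = \frac{13}{3}$ ($h{\left(t,m \right)} = 5 + \frac{1 - 5}{6} = 5 + \frac{1}{6} \left(-4\right) = 5 - \frac{2}{3} = \frac{13}{3}$)
$q = \frac{13372}{3}$ ($q = 61 \cdot 73 + \frac{13}{3} = 4453 + \frac{13}{3} = \frac{13372}{3} \approx 4457.3$)
$k = \frac{6686}{4455}$ ($k = \frac{13372}{3 \cdot 2970} - 0 = \frac{13372}{3} \cdot \frac{1}{2970} + 0 = \frac{6686}{4455} + 0 = \frac{6686}{4455} \approx 1.5008$)
$- \frac{8490}{k} - \frac{31088}{2859} = - \frac{8490}{\frac{6686}{4455}} - \frac{31088}{2859} = \left(-8490\right) \frac{4455}{6686} - \frac{31088}{2859} = - \frac{18911475}{3343} - \frac{31088}{2859} = - \frac{54171834209}{9557637}$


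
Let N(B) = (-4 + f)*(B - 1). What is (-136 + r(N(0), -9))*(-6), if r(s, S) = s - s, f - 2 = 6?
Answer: 816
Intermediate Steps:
f = 8 (f = 2 + 6 = 8)
N(B) = -4 + 4*B (N(B) = (-4 + 8)*(B - 1) = 4*(-1 + B) = -4 + 4*B)
r(s, S) = 0
(-136 + r(N(0), -9))*(-6) = (-136 + 0)*(-6) = -136*(-6) = 816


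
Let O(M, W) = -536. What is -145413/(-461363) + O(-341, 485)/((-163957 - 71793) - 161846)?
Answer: 853866437/2697589461 ≈ 0.31653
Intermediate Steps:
-145413/(-461363) + O(-341, 485)/((-163957 - 71793) - 161846) = -145413/(-461363) - 536/((-163957 - 71793) - 161846) = -145413*(-1/461363) - 536/(-235750 - 161846) = 145413/461363 - 536/(-397596) = 145413/461363 - 536*(-1/397596) = 145413/461363 + 134/99399 = 853866437/2697589461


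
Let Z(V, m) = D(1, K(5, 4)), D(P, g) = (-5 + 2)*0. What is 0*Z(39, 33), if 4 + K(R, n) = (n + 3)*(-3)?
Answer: 0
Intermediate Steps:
K(R, n) = -13 - 3*n (K(R, n) = -4 + (n + 3)*(-3) = -4 + (3 + n)*(-3) = -4 + (-9 - 3*n) = -13 - 3*n)
D(P, g) = 0 (D(P, g) = -3*0 = 0)
Z(V, m) = 0
0*Z(39, 33) = 0*0 = 0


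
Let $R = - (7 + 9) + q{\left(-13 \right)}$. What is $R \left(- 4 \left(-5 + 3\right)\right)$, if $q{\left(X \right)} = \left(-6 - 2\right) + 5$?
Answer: $-152$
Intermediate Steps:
$q{\left(X \right)} = -3$ ($q{\left(X \right)} = -8 + 5 = -3$)
$R = -19$ ($R = - (7 + 9) - 3 = \left(-1\right) 16 - 3 = -16 - 3 = -19$)
$R \left(- 4 \left(-5 + 3\right)\right) = - 19 \left(- 4 \left(-5 + 3\right)\right) = - 19 \left(\left(-4\right) \left(-2\right)\right) = \left(-19\right) 8 = -152$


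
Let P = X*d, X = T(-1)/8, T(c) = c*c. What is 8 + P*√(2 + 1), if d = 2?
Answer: 8 + √3/4 ≈ 8.4330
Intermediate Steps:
T(c) = c²
X = ⅛ (X = (-1)²/8 = 1*(⅛) = ⅛ ≈ 0.12500)
P = ¼ (P = (⅛)*2 = ¼ ≈ 0.25000)
8 + P*√(2 + 1) = 8 + √(2 + 1)/4 = 8 + √3/4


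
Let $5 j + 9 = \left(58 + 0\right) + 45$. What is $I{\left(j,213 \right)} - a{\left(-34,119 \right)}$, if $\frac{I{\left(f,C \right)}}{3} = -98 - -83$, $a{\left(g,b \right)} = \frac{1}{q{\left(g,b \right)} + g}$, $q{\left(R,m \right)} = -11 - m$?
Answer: $- \frac{7379}{164} \approx -44.994$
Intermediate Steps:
$j = \frac{94}{5}$ ($j = - \frac{9}{5} + \frac{\left(58 + 0\right) + 45}{5} = - \frac{9}{5} + \frac{58 + 45}{5} = - \frac{9}{5} + \frac{1}{5} \cdot 103 = - \frac{9}{5} + \frac{103}{5} = \frac{94}{5} \approx 18.8$)
$a{\left(g,b \right)} = \frac{1}{-11 + g - b}$ ($a{\left(g,b \right)} = \frac{1}{\left(-11 - b\right) + g} = \frac{1}{-11 + g - b}$)
$I{\left(f,C \right)} = -45$ ($I{\left(f,C \right)} = 3 \left(-98 - -83\right) = 3 \left(-98 + 83\right) = 3 \left(-15\right) = -45$)
$I{\left(j,213 \right)} - a{\left(-34,119 \right)} = -45 - - \frac{1}{11 + 119 - -34} = -45 - - \frac{1}{11 + 119 + 34} = -45 - - \frac{1}{164} = -45 + \frac{1}{164} = - \frac{7379}{164}$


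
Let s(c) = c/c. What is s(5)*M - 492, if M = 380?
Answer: -112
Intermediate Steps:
s(c) = 1
s(5)*M - 492 = 1*380 - 492 = 380 - 492 = -112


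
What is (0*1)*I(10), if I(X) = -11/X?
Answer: 0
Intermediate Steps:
(0*1)*I(10) = (0*1)*(-11/10) = 0*(-11*1/10) = 0*(-11/10) = 0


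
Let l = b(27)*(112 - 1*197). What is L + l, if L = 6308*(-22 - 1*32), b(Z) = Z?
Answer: -342927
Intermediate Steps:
l = -2295 (l = 27*(112 - 1*197) = 27*(112 - 197) = 27*(-85) = -2295)
L = -340632 (L = 6308*(-22 - 32) = 6308*(-54) = -340632)
L + l = -340632 - 2295 = -342927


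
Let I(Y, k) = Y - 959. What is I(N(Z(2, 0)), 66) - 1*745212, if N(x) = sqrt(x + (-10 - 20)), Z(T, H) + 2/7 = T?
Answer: -746171 + 3*I*sqrt(154)/7 ≈ -7.4617e+5 + 5.3184*I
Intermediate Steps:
Z(T, H) = -2/7 + T
N(x) = sqrt(-30 + x) (N(x) = sqrt(x - 30) = sqrt(-30 + x))
I(Y, k) = -959 + Y
I(N(Z(2, 0)), 66) - 1*745212 = (-959 + sqrt(-30 + (-2/7 + 2))) - 1*745212 = (-959 + sqrt(-30 + 12/7)) - 745212 = (-959 + sqrt(-198/7)) - 745212 = (-959 + 3*I*sqrt(154)/7) - 745212 = -746171 + 3*I*sqrt(154)/7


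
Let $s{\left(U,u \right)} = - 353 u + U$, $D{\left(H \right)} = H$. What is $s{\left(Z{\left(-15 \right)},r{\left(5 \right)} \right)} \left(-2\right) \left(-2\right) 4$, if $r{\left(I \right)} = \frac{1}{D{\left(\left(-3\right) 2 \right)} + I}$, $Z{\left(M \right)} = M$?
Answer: $5408$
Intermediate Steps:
$r{\left(I \right)} = \frac{1}{-6 + I}$ ($r{\left(I \right)} = \frac{1}{\left(-3\right) 2 + I} = \frac{1}{-6 + I}$)
$s{\left(U,u \right)} = U - 353 u$
$s{\left(Z{\left(-15 \right)},r{\left(5 \right)} \right)} \left(-2\right) \left(-2\right) 4 = \left(-15 - \frac{353}{-6 + 5}\right) \left(-2\right) \left(-2\right) 4 = \left(-15 - \frac{353}{-1}\right) 4 \cdot 4 = \left(-15 - -353\right) 16 = \left(-15 + 353\right) 16 = 338 \cdot 16 = 5408$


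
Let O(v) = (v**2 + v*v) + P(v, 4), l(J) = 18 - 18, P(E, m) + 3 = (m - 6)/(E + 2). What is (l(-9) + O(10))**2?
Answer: 1394761/36 ≈ 38743.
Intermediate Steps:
P(E, m) = -3 + (-6 + m)/(2 + E) (P(E, m) = -3 + (m - 6)/(E + 2) = -3 + (-6 + m)/(2 + E))
l(J) = 0
O(v) = 2*v**2 + (-8 - 3*v)/(2 + v) (O(v) = (v**2 + v*v) + (-12 + 4 - 3*v)/(2 + v) = (v**2 + v**2) + (-8 - 3*v)/(2 + v) = 2*v**2 + (-8 - 3*v)/(2 + v))
(l(-9) + O(10))**2 = (0 + (-8 - 3*10 + 2*10**2*(2 + 10))/(2 + 10))**2 = (0 + (-8 - 30 + 2*100*12)/12)**2 = (0 + (-8 - 30 + 2400)/12)**2 = (0 + (1/12)*2362)**2 = (0 + 1181/6)**2 = (1181/6)**2 = 1394761/36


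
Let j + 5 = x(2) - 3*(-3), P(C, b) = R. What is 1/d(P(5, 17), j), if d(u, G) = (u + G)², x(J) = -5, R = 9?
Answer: 1/64 ≈ 0.015625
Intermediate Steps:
P(C, b) = 9
j = -1 (j = -5 + (-5 - 3*(-3)) = -5 + (-5 + 9) = -5 + 4 = -1)
d(u, G) = (G + u)²
1/d(P(5, 17), j) = 1/((-1 + 9)²) = 1/(8²) = 1/64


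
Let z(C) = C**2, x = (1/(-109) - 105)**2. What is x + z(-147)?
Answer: 387747445/11881 ≈ 32636.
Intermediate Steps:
x = 131010916/11881 (x = (-1/109 - 105)**2 = (-11446/109)**2 = 131010916/11881 ≈ 11027.)
x + z(-147) = 131010916/11881 + (-147)**2 = 131010916/11881 + 21609 = 387747445/11881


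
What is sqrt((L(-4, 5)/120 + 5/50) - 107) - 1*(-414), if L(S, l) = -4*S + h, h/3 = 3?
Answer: 414 + I*sqrt(384090)/60 ≈ 414.0 + 10.329*I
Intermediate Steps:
h = 9 (h = 3*3 = 9)
L(S, l) = 9 - 4*S (L(S, l) = -4*S + 9 = 9 - 4*S)
sqrt((L(-4, 5)/120 + 5/50) - 107) - 1*(-414) = sqrt(((9 - 4*(-4))/120 + 5/50) - 107) - 1*(-414) = sqrt(((9 + 16)*(1/120) + 5*(1/50)) - 107) + 414 = sqrt((25*(1/120) + 1/10) - 107) + 414 = sqrt((5/24 + 1/10) - 107) + 414 = sqrt(37/120 - 107) + 414 = sqrt(-12803/120) + 414 = I*sqrt(384090)/60 + 414 = 414 + I*sqrt(384090)/60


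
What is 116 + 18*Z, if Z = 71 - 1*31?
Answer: 836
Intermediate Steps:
Z = 40 (Z = 71 - 31 = 40)
116 + 18*Z = 116 + 18*40 = 116 + 720 = 836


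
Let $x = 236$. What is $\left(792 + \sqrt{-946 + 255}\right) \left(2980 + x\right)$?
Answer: $2547072 + 3216 i \sqrt{691} \approx 2.5471 \cdot 10^{6} + 84539.0 i$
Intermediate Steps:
$\left(792 + \sqrt{-946 + 255}\right) \left(2980 + x\right) = \left(792 + \sqrt{-946 + 255}\right) \left(2980 + 236\right) = \left(792 + \sqrt{-691}\right) 3216 = \left(792 + i \sqrt{691}\right) 3216 = 2547072 + 3216 i \sqrt{691}$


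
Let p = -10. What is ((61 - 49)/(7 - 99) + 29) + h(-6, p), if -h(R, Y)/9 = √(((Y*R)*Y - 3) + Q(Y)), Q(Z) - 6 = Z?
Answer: 664/23 - 9*I*√607 ≈ 28.87 - 221.74*I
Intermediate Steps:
Q(Z) = 6 + Z
h(R, Y) = -9*√(3 + Y + R*Y²) (h(R, Y) = -9*√(((Y*R)*Y - 3) + (6 + Y)) = -9*√(((R*Y)*Y - 3) + (6 + Y)) = -9*√((R*Y² - 3) + (6 + Y)) = -9*√((-3 + R*Y²) + (6 + Y)) = -9*√(3 + Y + R*Y²))
((61 - 49)/(7 - 99) + 29) + h(-6, p) = ((61 - 49)/(7 - 99) + 29) - 9*√(3 - 10 - 6*(-10)²) = (12/(-92) + 29) - 9*√(3 - 10 - 6*100) = (12*(-1/92) + 29) - 9*√(3 - 10 - 600) = (-3/23 + 29) - 9*I*√607 = 664/23 - 9*I*√607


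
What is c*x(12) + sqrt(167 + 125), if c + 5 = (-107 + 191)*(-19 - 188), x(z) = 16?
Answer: -278288 + 2*sqrt(73) ≈ -2.7827e+5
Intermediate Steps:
c = -17393 (c = -5 + (-107 + 191)*(-19 - 188) = -5 + 84*(-207) = -5 - 17388 = -17393)
c*x(12) + sqrt(167 + 125) = -17393*16 + sqrt(167 + 125) = -278288 + sqrt(292) = -278288 + 2*sqrt(73)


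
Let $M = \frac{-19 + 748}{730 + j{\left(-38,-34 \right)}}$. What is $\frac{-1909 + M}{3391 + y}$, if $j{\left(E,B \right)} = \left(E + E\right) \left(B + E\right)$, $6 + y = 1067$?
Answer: $- \frac{11838889}{27611304} \approx -0.42877$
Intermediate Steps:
$y = 1061$ ($y = -6 + 1067 = 1061$)
$j{\left(E,B \right)} = 2 E \left(B + E\right)$
$M = \frac{729}{6202}$ ($M = \frac{-19 + 748}{730 + 2 \left(-38\right) \left(-34 - 38\right)} = \frac{729}{730 + 2 \left(-38\right) \left(-72\right)} = \frac{729}{730 + 5472} = \frac{729}{6202} \approx 0.11754$)
$\frac{-1909 + M}{3391 + y} = \frac{-1909 + \frac{729}{6202}}{3391 + 1061} = - \frac{11838889}{6202 \cdot 4452} = \left(- \frac{11838889}{6202}\right) \frac{1}{4452} = - \frac{11838889}{27611304}$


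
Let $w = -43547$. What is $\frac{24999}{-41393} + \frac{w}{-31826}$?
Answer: $\frac{1006922797}{1317373618} \approx 0.76434$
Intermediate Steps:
$\frac{24999}{-41393} + \frac{w}{-31826} = \frac{24999}{-41393} - \frac{43547}{-31826} = 24999 \left(- \frac{1}{41393}\right) - - \frac{43547}{31826} = - \frac{24999}{41393} + \frac{43547}{31826} = \frac{1006922797}{1317373618}$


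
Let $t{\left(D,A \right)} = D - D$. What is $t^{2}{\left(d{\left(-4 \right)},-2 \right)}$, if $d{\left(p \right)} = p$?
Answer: $0$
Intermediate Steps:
$t{\left(D,A \right)} = 0$
$t^{2}{\left(d{\left(-4 \right)},-2 \right)} = 0^{2} = 0$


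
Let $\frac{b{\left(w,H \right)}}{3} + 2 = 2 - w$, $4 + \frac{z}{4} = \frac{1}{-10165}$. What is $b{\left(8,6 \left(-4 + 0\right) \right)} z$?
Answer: $\frac{3903456}{10165} \approx 384.01$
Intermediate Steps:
$z = - \frac{162644}{10165}$ ($z = -16 + \frac{4}{-10165} = -16 + 4 \left(- \frac{1}{10165}\right) = -16 - \frac{4}{10165} = - \frac{162644}{10165} \approx -16.0$)
$b{\left(w,H \right)} = - 3 w$ ($b{\left(w,H \right)} = -6 + 3 \left(2 - w\right) = -6 - \left(-6 + 3 w\right) = - 3 w$)
$b{\left(8,6 \left(-4 + 0\right) \right)} z = \left(-3\right) 8 \left(- \frac{162644}{10165}\right) = \left(-24\right) \left(- \frac{162644}{10165}\right) = \frac{3903456}{10165}$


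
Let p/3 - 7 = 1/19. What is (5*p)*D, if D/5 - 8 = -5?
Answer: 30150/19 ≈ 1586.8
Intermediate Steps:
D = 15 (D = 40 + 5*(-5) = 40 - 25 = 15)
p = 402/19 (p = 21 + 3/19 = 402/19 ≈ 21.158)
(5*p)*D = (5*(402/19))*15 = (2010/19)*15 = 30150/19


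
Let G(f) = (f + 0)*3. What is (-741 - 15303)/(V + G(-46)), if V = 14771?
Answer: -16044/14633 ≈ -1.0964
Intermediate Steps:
G(f) = 3*f (G(f) = f*3 = 3*f)
(-741 - 15303)/(V + G(-46)) = (-741 - 15303)/(14771 + 3*(-46)) = -16044/(14771 - 138) = -16044/14633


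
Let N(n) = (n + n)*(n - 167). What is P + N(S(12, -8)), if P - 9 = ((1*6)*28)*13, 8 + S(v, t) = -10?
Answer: 8853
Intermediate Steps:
S(v, t) = -18 (S(v, t) = -8 - 10 = -18)
N(n) = 2*n*(-167 + n) (N(n) = (2*n)*(-167 + n) = 2*n*(-167 + n))
P = 2193 (P = 9 + ((1*6)*28)*13 = 9 + (6*28)*13 = 9 + 168*13 = 9 + 2184 = 2193)
P + N(S(12, -8)) = 2193 + 2*(-18)*(-167 - 18) = 2193 + 2*(-18)*(-185) = 2193 + 6660 = 8853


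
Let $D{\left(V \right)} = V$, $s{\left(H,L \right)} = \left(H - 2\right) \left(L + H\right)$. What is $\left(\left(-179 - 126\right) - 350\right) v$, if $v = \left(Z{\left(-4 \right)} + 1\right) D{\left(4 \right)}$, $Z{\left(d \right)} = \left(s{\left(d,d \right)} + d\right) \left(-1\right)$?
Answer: $112660$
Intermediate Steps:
$s{\left(H,L \right)} = \left(-2 + H\right) \left(H + L\right)$
$Z{\left(d \right)} = - 2 d^{2} + 3 d$ ($Z{\left(d \right)} = \left(\left(d^{2} - 2 d - 2 d + d d\right) + d\right) \left(-1\right) = \left(\left(d^{2} - 2 d - 2 d + d^{2}\right) + d\right) \left(-1\right) = \left(\left(- 4 d + 2 d^{2}\right) + d\right) \left(-1\right) = \left(- 3 d + 2 d^{2}\right) \left(-1\right) = - 2 d^{2} + 3 d$)
$v = -172$ ($v = \left(- 4 \left(3 - -8\right) + 1\right) 4 = \left(- 4 \left(3 + 8\right) + 1\right) 4 = \left(\left(-4\right) 11 + 1\right) 4 = \left(-44 + 1\right) 4 = \left(-43\right) 4 = -172$)
$\left(\left(-179 - 126\right) - 350\right) v = \left(\left(-179 - 126\right) - 350\right) \left(-172\right) = \left(-305 - 350\right) \left(-172\right) = \left(-655\right) \left(-172\right) = 112660$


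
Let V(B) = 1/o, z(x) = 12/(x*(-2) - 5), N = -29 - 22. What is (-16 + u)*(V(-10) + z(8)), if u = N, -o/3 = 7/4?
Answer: 1072/21 ≈ 51.048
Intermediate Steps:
o = -21/4 ≈ -5.2500
N = -51
u = -51
z(x) = 12/(-5 - 2*x) (z(x) = 12/(-2*x - 5) = 12/(-5 - 2*x))
V(B) = -4/21 (V(B) = 1/(-21/4) = -4/21)
(-16 + u)*(V(-10) + z(8)) = (-16 - 51)*(-4/21 - 12/(5 + 2*8)) = -67*(-4/21 - 12/(5 + 16)) = -67*(-4/21 - 12/21) = -67*(-4/21 - 12*1/21) = -67*(-4/21 - 4/7) = -67*(-16/21) = 1072/21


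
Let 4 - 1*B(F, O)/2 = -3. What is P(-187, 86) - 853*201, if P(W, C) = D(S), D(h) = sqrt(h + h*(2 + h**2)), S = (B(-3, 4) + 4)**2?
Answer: -171453 + 18*sqrt(104979) ≈ -1.6562e+5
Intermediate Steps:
B(F, O) = 14 (B(F, O) = 8 - 2*(-3) = 8 + 6 = 14)
S = 324 (S = (14 + 4)**2 = 18**2 = 324)
P(W, C) = 18*sqrt(104979) (P(W, C) = sqrt(324*(3 + 324**2)) = sqrt(324*(3 + 104976)) = sqrt(324*104979) = sqrt(34013196) = 18*sqrt(104979))
P(-187, 86) - 853*201 = 18*sqrt(104979) - 853*201 = 18*sqrt(104979) - 1*171453 = 18*sqrt(104979) - 171453 = -171453 + 18*sqrt(104979)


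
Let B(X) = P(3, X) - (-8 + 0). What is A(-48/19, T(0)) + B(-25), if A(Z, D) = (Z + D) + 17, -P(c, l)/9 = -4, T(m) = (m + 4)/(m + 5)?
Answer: 5631/95 ≈ 59.274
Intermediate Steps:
T(m) = (4 + m)/(5 + m)
P(c, l) = 36 (P(c, l) = -9*(-4) = 36)
A(Z, D) = 17 + D + Z (A(Z, D) = (D + Z) + 17 = 17 + D + Z)
B(X) = 44 (B(X) = 36 - (-8 + 0) = 36 - 1*(-8) = 36 + 8 = 44)
A(-48/19, T(0)) + B(-25) = (17 + (4 + 0)/(5 + 0) - 48/19) + 44 = (17 + 4/5 - 48*1/19) + 44 = (17 + (⅕)*4 - 48/19) + 44 = (17 + ⅘ - 48/19) + 44 = 1451/95 + 44 = 5631/95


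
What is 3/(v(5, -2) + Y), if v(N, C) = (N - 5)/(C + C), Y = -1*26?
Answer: -3/26 ≈ -0.11538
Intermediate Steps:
Y = -26
v(N, C) = (-5 + N)/(2*C) (v(N, C) = (-5 + N)/((2*C)) = (-5 + N)*(1/(2*C)) = (-5 + N)/(2*C))
3/(v(5, -2) + Y) = 3/((½)*(-5 + 5)/(-2) - 26) = 3/((½)*(-½)*0 - 26) = 3/(0 - 26) = 3/(-26) = -1/26*3 = -3/26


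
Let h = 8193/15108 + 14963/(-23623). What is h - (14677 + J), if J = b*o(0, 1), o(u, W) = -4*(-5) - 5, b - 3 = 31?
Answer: -1806738794291/118965428 ≈ -15187.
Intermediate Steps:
b = 34 (b = 3 + 31 = 34)
o(u, W) = 15 (o(u, W) = 20 - 5 = 15)
J = 510 (J = 34*15 = 510)
h = -10839255/118965428 (h = 8193*(1/15108) + 14963*(-1/23623) = 2731/5036 - 14963/23623 = -10839255/118965428 ≈ -0.091113)
h - (14677 + J) = -10839255/118965428 - (14677 + 510) = -10839255/118965428 - 1*15187 = -10839255/118965428 - 15187 = -1806738794291/118965428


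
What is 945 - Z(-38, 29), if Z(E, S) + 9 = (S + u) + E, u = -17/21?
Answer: 20240/21 ≈ 963.81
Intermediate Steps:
u = -17/21 (u = -17*1/21 = -17/21 ≈ -0.80952)
Z(E, S) = -206/21 + E + S (Z(E, S) = -9 + ((S - 17/21) + E) = -9 + ((-17/21 + S) + E) = -9 + (-17/21 + E + S) = -206/21 + E + S)
945 - Z(-38, 29) = 945 - (-206/21 - 38 + 29) = 945 - 1*(-395/21) = 945 + 395/21 = 20240/21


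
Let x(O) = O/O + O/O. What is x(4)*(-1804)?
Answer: -3608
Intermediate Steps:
x(O) = 2 (x(O) = 1 + 1 = 2)
x(4)*(-1804) = 2*(-1804) = -3608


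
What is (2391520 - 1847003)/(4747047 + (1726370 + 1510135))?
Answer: 544517/7983552 ≈ 0.068205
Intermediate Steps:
(2391520 - 1847003)/(4747047 + (1726370 + 1510135)) = 544517/(4747047 + 3236505) = 544517/7983552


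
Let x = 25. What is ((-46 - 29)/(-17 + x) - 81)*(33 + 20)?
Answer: -38319/8 ≈ -4789.9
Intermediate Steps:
((-46 - 29)/(-17 + x) - 81)*(33 + 20) = ((-46 - 29)/(-17 + 25) - 81)*(33 + 20) = (-75/8 - 81)*53 = -723/8*53 = -38319/8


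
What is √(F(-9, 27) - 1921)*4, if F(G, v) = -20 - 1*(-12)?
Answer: 4*I*√1929 ≈ 175.68*I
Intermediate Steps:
F(G, v) = -8 (F(G, v) = -20 + 12 = -8)
√(F(-9, 27) - 1921)*4 = √(-8 - 1921)*4 = √(-1929)*4 = (I*√1929)*4 = 4*I*√1929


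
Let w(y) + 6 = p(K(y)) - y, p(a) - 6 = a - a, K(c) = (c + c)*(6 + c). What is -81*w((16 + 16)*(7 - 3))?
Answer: 10368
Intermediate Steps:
K(c) = 2*c*(6 + c) (K(c) = (2*c)*(6 + c) = 2*c*(6 + c))
p(a) = 6 (p(a) = 6 + (a - a) = 6 + 0 = 6)
w(y) = -y (w(y) = -6 + (6 - y) = -y)
-81*w((16 + 16)*(7 - 3)) = -(-81)*(16 + 16)*(7 - 3) = -(-81)*32*4 = -(-81)*128 = -81*(-128) = 10368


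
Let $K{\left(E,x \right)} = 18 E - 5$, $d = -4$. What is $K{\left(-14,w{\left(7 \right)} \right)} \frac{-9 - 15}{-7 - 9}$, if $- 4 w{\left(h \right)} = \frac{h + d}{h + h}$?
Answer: $- \frac{771}{2} \approx -385.5$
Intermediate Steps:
$w{\left(h \right)} = - \frac{-4 + h}{8 h}$ ($w{\left(h \right)} = - \frac{\left(h - 4\right) \frac{1}{h + h}}{4} = - \frac{\left(-4 + h\right) \frac{1}{2 h}}{4} = - \frac{\frac{1}{2} \frac{1}{h} \left(-4 + h\right)}{4} = - \frac{-4 + h}{8 h}$)
$K{\left(E,x \right)} = -5 + 18 E$
$K{\left(-14,w{\left(7 \right)} \right)} \frac{-9 - 15}{-7 - 9} = \left(-5 + 18 \left(-14\right)\right) \frac{-9 - 15}{-7 - 9} = \left(-5 - 252\right) \left(- \frac{24}{-16}\right) = - 257 \left(\left(-24\right) \left(- \frac{1}{16}\right)\right) = \left(-257\right) \frac{3}{2} = - \frac{771}{2}$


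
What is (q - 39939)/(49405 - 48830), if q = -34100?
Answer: -74039/575 ≈ -128.76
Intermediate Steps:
(q - 39939)/(49405 - 48830) = (-34100 - 39939)/(49405 - 48830) = -74039/575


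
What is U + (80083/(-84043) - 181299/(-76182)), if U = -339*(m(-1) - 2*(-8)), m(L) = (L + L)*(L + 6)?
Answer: -4337892931111/2134187942 ≈ -2032.6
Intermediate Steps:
m(L) = 2*L*(6 + L) (m(L) = (2*L)*(6 + L) = 2*L*(6 + L))
U = -2034 (U = -339*(2*(-1)*(6 - 1) - 2*(-8)) = -339*(2*(-1)*5 + 16) = -339*(-10 + 16) = -339*6 = -2034)
U + (80083/(-84043) - 181299/(-76182)) = -2034 + (80083/(-84043) - 181299/(-76182)) = -2034 + (80083*(-1/84043) - 181299*(-1/76182)) = -2034 + (-80083/84043 + 60433/25394) = -2034 + 3045342917/2134187942 = -4337892931111/2134187942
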